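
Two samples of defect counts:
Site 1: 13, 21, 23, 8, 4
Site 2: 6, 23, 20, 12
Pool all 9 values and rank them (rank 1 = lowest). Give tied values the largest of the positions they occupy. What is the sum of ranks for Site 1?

Sorted (ascending): 4, 6, 8, 12, 13, 20, 21, 23, 23
The 2 values of 23 occupy positions 8–9 → each gets rank 9.
Site 1 values → pooled ranks: 13→5, 21→7, 23→9, 8→3, 4→1
Rank sum = 5 + 7 + 9 + 3 + 1 = 25

25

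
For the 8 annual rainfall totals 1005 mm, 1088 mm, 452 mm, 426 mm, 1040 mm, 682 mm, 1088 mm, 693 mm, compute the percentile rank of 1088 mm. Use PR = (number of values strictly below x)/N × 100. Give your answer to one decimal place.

N = 8.
Strictly below 1088: 6. Equal to 1088: 2.
PR = 6/8 × 100 = 75.0

75.0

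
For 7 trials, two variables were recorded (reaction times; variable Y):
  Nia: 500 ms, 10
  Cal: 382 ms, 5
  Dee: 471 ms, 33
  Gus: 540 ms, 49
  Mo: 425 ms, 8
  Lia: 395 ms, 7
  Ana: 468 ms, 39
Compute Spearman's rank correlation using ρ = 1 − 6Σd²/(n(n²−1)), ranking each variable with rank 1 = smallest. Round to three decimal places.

0.857

Ranks of variable 1: 6, 1, 5, 7, 3, 2, 4
Ranks of variable 2: 4, 1, 5, 7, 3, 2, 6
d = r₁ − r₂: 2, 0, 0, 0, 0, 0, -2
d²: 4, 0, 0, 0, 0, 0, 4; Σd² = 8
ρ = 1 − 6·8/(7·48) = 1 − 48/336 = 0.857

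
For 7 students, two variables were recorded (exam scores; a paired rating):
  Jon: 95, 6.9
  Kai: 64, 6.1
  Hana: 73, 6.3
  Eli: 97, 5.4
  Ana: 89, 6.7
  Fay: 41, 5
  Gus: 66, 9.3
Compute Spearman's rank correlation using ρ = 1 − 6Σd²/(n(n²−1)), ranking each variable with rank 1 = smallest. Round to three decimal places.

Ranks of variable 1: 6, 2, 4, 7, 5, 1, 3
Ranks of variable 2: 6, 3, 4, 2, 5, 1, 7
d = r₁ − r₂: 0, -1, 0, 5, 0, 0, -4
d²: 0, 1, 0, 25, 0, 0, 16; Σd² = 42
ρ = 1 − 6·42/(7·48) = 1 − 252/336 = 0.250

0.250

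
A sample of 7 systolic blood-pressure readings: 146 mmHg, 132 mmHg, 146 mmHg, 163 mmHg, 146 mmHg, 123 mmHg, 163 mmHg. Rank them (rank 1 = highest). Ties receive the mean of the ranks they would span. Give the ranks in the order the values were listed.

4, 6, 4, 1.5, 4, 7, 1.5

Sorted (descending): 163, 163, 146, 146, 146, 132, 123
The 2 values of 163 occupy positions 1–2 → average rank (1+2)/2 = 1.5.
The 3 values of 146 occupy positions 3–5 → average rank 4.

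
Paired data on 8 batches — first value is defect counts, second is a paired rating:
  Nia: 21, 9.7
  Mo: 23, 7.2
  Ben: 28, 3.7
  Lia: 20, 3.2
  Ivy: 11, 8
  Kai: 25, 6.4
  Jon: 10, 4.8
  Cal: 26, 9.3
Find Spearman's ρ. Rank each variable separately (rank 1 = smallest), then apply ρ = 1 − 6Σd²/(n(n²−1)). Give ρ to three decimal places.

0.048

Ranks of variable 1: 4, 5, 8, 3, 2, 6, 1, 7
Ranks of variable 2: 8, 5, 2, 1, 6, 4, 3, 7
d = r₁ − r₂: -4, 0, 6, 2, -4, 2, -2, 0
d²: 16, 0, 36, 4, 16, 4, 4, 0; Σd² = 80
ρ = 1 − 6·80/(8·63) = 1 − 480/504 = 0.048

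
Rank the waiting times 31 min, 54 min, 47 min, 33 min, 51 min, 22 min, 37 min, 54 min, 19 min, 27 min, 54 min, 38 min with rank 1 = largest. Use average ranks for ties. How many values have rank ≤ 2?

3

Sorted (descending): 54, 54, 54, 51, 47, 38, 37, 33, 31, 27, 22, 19
The 3 values of 54 occupy positions 1–3 → average rank 2.
Ranks ≤ 2: {2, 2, 2} → 3 values.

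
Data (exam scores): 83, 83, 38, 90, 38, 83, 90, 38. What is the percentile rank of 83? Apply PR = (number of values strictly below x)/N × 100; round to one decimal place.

37.5

N = 8.
Strictly below 83: 3. Equal to 83: 3.
PR = 3/8 × 100 = 37.5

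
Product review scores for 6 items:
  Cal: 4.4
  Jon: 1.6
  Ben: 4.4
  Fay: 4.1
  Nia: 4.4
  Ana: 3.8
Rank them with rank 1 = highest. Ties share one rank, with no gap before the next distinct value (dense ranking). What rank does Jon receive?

4

Sorted (descending): 4.4, 4.4, 4.4, 4.1, 3.8, 1.6
The 3 values of 4.4 share dense rank 1.
Remaining distinct values take the next consecutive integers.
Jon has value 1.6 → rank 4.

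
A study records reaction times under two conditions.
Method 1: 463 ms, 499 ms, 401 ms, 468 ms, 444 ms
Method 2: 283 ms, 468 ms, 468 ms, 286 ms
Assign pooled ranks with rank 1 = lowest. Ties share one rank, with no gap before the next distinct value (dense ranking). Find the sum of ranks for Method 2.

15

Sorted (ascending): 283, 286, 401, 444, 463, 468, 468, 468, 499
The 3 values of 468 share dense rank 6.
Remaining distinct values take the next consecutive integers.
Method 2 values → pooled ranks: 283→1, 468→6, 468→6, 286→2
Rank sum = 1 + 6 + 6 + 2 = 15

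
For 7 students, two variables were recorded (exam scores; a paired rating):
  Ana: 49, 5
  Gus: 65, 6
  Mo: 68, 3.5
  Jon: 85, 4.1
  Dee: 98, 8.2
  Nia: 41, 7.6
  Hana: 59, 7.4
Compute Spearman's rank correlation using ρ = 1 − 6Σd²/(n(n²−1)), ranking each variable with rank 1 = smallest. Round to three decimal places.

Ranks of variable 1: 2, 4, 5, 6, 7, 1, 3
Ranks of variable 2: 3, 4, 1, 2, 7, 6, 5
d = r₁ − r₂: -1, 0, 4, 4, 0, -5, -2
d²: 1, 0, 16, 16, 0, 25, 4; Σd² = 62
ρ = 1 − 6·62/(7·48) = 1 − 372/336 = -0.107

-0.107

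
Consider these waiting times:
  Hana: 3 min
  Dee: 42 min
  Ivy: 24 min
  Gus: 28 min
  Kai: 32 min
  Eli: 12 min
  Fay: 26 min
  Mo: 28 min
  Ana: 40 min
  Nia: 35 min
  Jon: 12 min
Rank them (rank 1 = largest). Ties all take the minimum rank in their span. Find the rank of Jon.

9

Sorted (descending): 42, 40, 35, 32, 28, 28, 26, 24, 12, 12, 3
The 2 values of 28 occupy positions 5–6 → each gets rank 5.
The 2 values of 12 occupy positions 9–10 → each gets rank 9.
Jon has value 12 min → rank 9.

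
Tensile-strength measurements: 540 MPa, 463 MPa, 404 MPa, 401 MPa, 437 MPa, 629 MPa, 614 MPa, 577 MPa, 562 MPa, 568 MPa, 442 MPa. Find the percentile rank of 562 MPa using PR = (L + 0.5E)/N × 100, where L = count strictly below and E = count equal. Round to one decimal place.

N = 11.
Strictly below 562: 6. Equal to 562: 1.
PR = (6 + 0.5·1)/11 × 100 = 59.1

59.1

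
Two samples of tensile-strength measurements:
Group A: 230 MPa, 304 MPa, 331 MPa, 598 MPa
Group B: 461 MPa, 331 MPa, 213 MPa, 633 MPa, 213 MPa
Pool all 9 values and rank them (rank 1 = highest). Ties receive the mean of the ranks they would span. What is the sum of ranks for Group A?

19.5

Sorted (descending): 633, 598, 461, 331, 331, 304, 230, 213, 213
The 2 values of 331 occupy positions 4–5 → average rank (4+5)/2 = 4.5.
The 2 values of 213 occupy positions 8–9 → average rank (8+9)/2 = 8.5.
Group A values → pooled ranks: 230→7, 304→6, 331→4.5, 598→2
Rank sum = 7 + 6 + 4.5 + 2 = 19.5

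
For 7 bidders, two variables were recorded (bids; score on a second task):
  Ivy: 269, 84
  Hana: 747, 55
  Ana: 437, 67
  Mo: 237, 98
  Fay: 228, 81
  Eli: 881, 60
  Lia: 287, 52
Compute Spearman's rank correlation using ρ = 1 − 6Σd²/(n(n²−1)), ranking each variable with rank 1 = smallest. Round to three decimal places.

Ranks of variable 1: 3, 6, 5, 2, 1, 7, 4
Ranks of variable 2: 6, 2, 4, 7, 5, 3, 1
d = r₁ − r₂: -3, 4, 1, -5, -4, 4, 3
d²: 9, 16, 1, 25, 16, 16, 9; Σd² = 92
ρ = 1 − 6·92/(7·48) = 1 − 552/336 = -0.643

-0.643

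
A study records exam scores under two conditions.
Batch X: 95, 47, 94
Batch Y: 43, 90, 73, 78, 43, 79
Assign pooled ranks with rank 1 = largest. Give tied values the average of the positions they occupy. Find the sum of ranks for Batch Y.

35

Sorted (descending): 95, 94, 90, 79, 78, 73, 47, 43, 43
The 2 values of 43 occupy positions 8–9 → average rank (8+9)/2 = 8.5.
Batch Y values → pooled ranks: 43→8.5, 90→3, 73→6, 78→5, 43→8.5, 79→4
Rank sum = 8.5 + 3 + 6 + 5 + 8.5 + 4 = 35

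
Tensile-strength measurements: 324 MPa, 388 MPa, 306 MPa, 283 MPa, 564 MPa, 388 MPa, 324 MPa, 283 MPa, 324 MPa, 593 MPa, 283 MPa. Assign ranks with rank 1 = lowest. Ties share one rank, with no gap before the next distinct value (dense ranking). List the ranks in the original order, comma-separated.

3, 4, 2, 1, 5, 4, 3, 1, 3, 6, 1

Sorted (ascending): 283, 283, 283, 306, 324, 324, 324, 388, 388, 564, 593
The 3 values of 283 share dense rank 1.
The 3 values of 324 share dense rank 3.
The 2 values of 388 share dense rank 4.
Remaining distinct values take the next consecutive integers.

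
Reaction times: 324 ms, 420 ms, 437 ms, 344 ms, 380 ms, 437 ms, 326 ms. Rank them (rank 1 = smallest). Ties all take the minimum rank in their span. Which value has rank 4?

Sorted (ascending): 324, 326, 344, 380, 420, 437, 437
The 2 values of 437 occupy positions 6–7 → each gets rank 6.
Rank 4 → value 380.

380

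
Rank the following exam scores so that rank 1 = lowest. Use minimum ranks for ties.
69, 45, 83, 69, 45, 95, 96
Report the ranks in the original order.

3, 1, 5, 3, 1, 6, 7

Sorted (ascending): 45, 45, 69, 69, 83, 95, 96
The 2 values of 45 occupy positions 1–2 → each gets rank 1.
The 2 values of 69 occupy positions 3–4 → each gets rank 3.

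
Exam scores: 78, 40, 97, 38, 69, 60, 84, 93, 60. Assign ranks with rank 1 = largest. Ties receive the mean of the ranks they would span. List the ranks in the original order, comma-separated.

4, 8, 1, 9, 5, 6.5, 3, 2, 6.5

Sorted (descending): 97, 93, 84, 78, 69, 60, 60, 40, 38
The 2 values of 60 occupy positions 6–7 → average rank (6+7)/2 = 6.5.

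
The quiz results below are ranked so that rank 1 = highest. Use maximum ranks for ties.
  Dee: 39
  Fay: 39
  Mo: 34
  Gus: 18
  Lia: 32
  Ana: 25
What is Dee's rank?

2

Sorted (descending): 39, 39, 34, 32, 25, 18
The 2 values of 39 occupy positions 1–2 → each gets rank 2.
Dee has value 39 → rank 2.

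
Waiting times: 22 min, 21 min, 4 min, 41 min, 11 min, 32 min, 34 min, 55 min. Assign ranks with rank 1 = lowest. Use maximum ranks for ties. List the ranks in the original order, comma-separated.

Sorted (ascending): 4, 11, 21, 22, 32, 34, 41, 55
No ties — each value takes its position as its rank.

4, 3, 1, 7, 2, 5, 6, 8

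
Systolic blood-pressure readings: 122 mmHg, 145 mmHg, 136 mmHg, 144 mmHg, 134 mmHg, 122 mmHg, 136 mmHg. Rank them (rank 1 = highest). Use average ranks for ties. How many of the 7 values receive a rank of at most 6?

Sorted (descending): 145, 144, 136, 136, 134, 122, 122
The 2 values of 136 occupy positions 3–4 → average rank (3+4)/2 = 3.5.
The 2 values of 122 occupy positions 6–7 → average rank (6+7)/2 = 6.5.
Ranks ≤ 6: {1, 2, 3.5, 3.5, 5} → 5 values.

5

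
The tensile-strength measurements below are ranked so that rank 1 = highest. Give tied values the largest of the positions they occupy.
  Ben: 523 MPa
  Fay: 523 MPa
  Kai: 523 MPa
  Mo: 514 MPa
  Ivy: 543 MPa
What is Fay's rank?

4

Sorted (descending): 543, 523, 523, 523, 514
The 3 values of 523 occupy positions 2–4 → each gets rank 4.
Fay has value 523 MPa → rank 4.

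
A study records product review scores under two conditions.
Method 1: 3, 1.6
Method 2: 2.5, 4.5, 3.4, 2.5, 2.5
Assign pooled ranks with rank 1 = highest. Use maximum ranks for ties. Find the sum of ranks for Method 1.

Sorted (descending): 4.5, 3.4, 3, 2.5, 2.5, 2.5, 1.6
The 3 values of 2.5 occupy positions 4–6 → each gets rank 6.
Method 1 values → pooled ranks: 3→3, 1.6→7
Rank sum = 3 + 7 = 10

10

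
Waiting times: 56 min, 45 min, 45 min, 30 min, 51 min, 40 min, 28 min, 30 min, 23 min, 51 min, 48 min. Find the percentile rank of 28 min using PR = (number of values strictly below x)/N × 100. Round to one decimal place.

N = 11.
Strictly below 28: 1. Equal to 28: 1.
PR = 1/11 × 100 = 9.1

9.1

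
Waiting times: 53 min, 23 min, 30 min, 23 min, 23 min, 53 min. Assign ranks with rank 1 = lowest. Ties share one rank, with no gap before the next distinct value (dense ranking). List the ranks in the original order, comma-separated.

3, 1, 2, 1, 1, 3

Sorted (ascending): 23, 23, 23, 30, 53, 53
The 3 values of 23 share dense rank 1.
The 2 values of 53 share dense rank 3.
Remaining distinct values take the next consecutive integers.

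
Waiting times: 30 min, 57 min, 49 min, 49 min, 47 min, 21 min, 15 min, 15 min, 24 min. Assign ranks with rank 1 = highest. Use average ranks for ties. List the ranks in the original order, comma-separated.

Sorted (descending): 57, 49, 49, 47, 30, 24, 21, 15, 15
The 2 values of 49 occupy positions 2–3 → average rank (2+3)/2 = 2.5.
The 2 values of 15 occupy positions 8–9 → average rank (8+9)/2 = 8.5.

5, 1, 2.5, 2.5, 4, 7, 8.5, 8.5, 6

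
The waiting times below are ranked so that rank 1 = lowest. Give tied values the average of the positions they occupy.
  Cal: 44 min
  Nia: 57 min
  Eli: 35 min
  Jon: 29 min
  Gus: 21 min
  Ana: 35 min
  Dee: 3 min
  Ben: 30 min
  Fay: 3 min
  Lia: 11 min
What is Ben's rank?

Sorted (ascending): 3, 3, 11, 21, 29, 30, 35, 35, 44, 57
The 2 values of 3 occupy positions 1–2 → average rank (1+2)/2 = 1.5.
The 2 values of 35 occupy positions 7–8 → average rank (7+8)/2 = 7.5.
Ben has value 30 min → rank 6.

6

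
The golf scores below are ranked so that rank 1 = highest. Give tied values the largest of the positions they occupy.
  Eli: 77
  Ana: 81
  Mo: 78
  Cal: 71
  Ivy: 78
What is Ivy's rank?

3

Sorted (descending): 81, 78, 78, 77, 71
The 2 values of 78 occupy positions 2–3 → each gets rank 3.
Ivy has value 78 → rank 3.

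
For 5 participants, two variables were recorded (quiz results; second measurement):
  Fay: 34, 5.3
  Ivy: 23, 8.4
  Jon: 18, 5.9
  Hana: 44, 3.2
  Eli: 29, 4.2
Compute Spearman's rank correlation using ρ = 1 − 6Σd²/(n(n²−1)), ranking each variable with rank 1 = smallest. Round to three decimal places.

Ranks of variable 1: 4, 2, 1, 5, 3
Ranks of variable 2: 3, 5, 4, 1, 2
d = r₁ − r₂: 1, -3, -3, 4, 1
d²: 1, 9, 9, 16, 1; Σd² = 36
ρ = 1 − 6·36/(5·24) = 1 − 216/120 = -0.800

-0.800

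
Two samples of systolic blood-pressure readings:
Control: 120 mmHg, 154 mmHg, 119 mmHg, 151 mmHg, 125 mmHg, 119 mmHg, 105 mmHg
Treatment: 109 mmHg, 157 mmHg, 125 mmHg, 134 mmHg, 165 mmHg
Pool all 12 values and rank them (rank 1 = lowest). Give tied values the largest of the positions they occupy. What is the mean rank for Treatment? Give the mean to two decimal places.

8.00

Sorted (ascending): 105, 109, 119, 119, 120, 125, 125, 134, 151, 154, 157, 165
The 2 values of 119 occupy positions 3–4 → each gets rank 4.
The 2 values of 125 occupy positions 6–7 → each gets rank 7.
Treatment values → pooled ranks: 109→2, 157→11, 125→7, 134→8, 165→12
Mean rank = (2 + 11 + 7 + 8 + 12) / 5 = 8.00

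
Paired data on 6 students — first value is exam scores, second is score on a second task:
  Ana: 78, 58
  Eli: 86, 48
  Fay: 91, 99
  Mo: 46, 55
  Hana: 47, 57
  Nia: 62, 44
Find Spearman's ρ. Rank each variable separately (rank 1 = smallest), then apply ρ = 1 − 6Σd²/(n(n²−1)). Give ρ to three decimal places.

0.371

Ranks of variable 1: 4, 5, 6, 1, 2, 3
Ranks of variable 2: 5, 2, 6, 3, 4, 1
d = r₁ − r₂: -1, 3, 0, -2, -2, 2
d²: 1, 9, 0, 4, 4, 4; Σd² = 22
ρ = 1 − 6·22/(6·35) = 1 − 132/210 = 0.371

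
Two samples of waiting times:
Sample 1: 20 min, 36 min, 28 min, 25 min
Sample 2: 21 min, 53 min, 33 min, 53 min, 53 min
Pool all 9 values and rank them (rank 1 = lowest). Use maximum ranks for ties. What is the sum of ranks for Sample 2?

Sorted (ascending): 20, 21, 25, 28, 33, 36, 53, 53, 53
The 3 values of 53 occupy positions 7–9 → each gets rank 9.
Sample 2 values → pooled ranks: 21→2, 53→9, 33→5, 53→9, 53→9
Rank sum = 2 + 9 + 5 + 9 + 9 = 34

34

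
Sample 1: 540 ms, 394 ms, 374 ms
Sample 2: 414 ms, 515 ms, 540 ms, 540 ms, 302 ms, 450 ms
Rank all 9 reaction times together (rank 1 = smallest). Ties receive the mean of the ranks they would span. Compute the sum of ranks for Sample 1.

Sorted (ascending): 302, 374, 394, 414, 450, 515, 540, 540, 540
The 3 values of 540 occupy positions 7–9 → average rank 8.
Sample 1 values → pooled ranks: 540→8, 394→3, 374→2
Rank sum = 8 + 3 + 2 = 13

13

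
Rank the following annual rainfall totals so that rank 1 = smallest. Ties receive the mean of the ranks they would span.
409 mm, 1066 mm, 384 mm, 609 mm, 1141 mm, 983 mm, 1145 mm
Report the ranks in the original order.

2, 5, 1, 3, 6, 4, 7

Sorted (ascending): 384, 409, 609, 983, 1066, 1141, 1145
No ties — each value takes its position as its rank.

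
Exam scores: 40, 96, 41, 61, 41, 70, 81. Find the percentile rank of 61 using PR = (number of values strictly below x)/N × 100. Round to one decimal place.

N = 7.
Strictly below 61: 3. Equal to 61: 1.
PR = 3/7 × 100 = 42.9

42.9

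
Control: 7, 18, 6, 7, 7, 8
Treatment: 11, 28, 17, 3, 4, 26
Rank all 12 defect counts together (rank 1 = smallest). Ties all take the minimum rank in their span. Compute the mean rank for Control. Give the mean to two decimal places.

5.33

Sorted (ascending): 3, 4, 6, 7, 7, 7, 8, 11, 17, 18, 26, 28
The 3 values of 7 occupy positions 4–6 → each gets rank 4.
Control values → pooled ranks: 7→4, 18→10, 6→3, 7→4, 7→4, 8→7
Mean rank = (4 + 10 + 3 + 4 + 4 + 7) / 6 = 5.33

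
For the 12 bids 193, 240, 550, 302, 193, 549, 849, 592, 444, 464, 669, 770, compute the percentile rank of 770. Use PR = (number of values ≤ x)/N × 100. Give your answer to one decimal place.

N = 12.
Strictly below 770: 10. Equal to 770: 1.
PR = 11/12 × 100 = 91.7

91.7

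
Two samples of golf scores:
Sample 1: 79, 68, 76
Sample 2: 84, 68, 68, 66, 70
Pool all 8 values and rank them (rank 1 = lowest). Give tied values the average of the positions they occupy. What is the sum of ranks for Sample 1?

16

Sorted (ascending): 66, 68, 68, 68, 70, 76, 79, 84
The 3 values of 68 occupy positions 2–4 → average rank 3.
Sample 1 values → pooled ranks: 79→7, 68→3, 76→6
Rank sum = 7 + 3 + 6 = 16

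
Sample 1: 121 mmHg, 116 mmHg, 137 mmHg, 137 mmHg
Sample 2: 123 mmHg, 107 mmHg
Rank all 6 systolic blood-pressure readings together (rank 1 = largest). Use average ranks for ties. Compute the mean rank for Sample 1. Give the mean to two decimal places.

Sorted (descending): 137, 137, 123, 121, 116, 107
The 2 values of 137 occupy positions 1–2 → average rank (1+2)/2 = 1.5.
Sample 1 values → pooled ranks: 121→4, 116→5, 137→1.5, 137→1.5
Mean rank = (4 + 5 + 1.5 + 1.5) / 4 = 3.00

3.00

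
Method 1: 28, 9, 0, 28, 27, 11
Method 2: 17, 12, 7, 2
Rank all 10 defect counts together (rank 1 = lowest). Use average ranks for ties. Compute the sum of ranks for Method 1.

37

Sorted (ascending): 0, 2, 7, 9, 11, 12, 17, 27, 28, 28
The 2 values of 28 occupy positions 9–10 → average rank (9+10)/2 = 9.5.
Method 1 values → pooled ranks: 28→9.5, 9→4, 0→1, 28→9.5, 27→8, 11→5
Rank sum = 9.5 + 4 + 1 + 9.5 + 8 + 5 = 37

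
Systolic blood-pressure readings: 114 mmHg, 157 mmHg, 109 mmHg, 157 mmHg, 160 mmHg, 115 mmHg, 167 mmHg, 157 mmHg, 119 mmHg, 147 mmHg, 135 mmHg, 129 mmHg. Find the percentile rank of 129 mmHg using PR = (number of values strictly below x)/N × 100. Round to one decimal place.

33.3

N = 12.
Strictly below 129: 4. Equal to 129: 1.
PR = 4/12 × 100 = 33.3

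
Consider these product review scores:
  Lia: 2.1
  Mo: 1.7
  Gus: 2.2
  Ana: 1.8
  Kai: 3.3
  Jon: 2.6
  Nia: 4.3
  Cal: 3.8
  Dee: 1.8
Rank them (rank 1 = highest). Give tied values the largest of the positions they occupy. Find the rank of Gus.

Sorted (descending): 4.3, 3.8, 3.3, 2.6, 2.2, 2.1, 1.8, 1.8, 1.7
The 2 values of 1.8 occupy positions 7–8 → each gets rank 8.
Gus has value 2.2 → rank 5.

5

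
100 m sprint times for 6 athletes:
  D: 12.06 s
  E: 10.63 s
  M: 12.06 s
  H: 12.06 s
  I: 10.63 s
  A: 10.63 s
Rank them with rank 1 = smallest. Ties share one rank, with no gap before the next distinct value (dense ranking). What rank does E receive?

Sorted (ascending): 10.63, 10.63, 10.63, 12.06, 12.06, 12.06
The 3 values of 10.63 share dense rank 1.
The 3 values of 12.06 share dense rank 2.
E has value 10.63 s → rank 1.

1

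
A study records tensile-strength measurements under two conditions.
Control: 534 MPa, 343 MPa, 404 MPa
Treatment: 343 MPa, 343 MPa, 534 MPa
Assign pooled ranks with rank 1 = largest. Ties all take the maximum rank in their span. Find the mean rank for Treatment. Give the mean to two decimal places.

Sorted (descending): 534, 534, 404, 343, 343, 343
The 2 values of 534 occupy positions 1–2 → each gets rank 2.
The 3 values of 343 occupy positions 4–6 → each gets rank 6.
Treatment values → pooled ranks: 343→6, 343→6, 534→2
Mean rank = (6 + 6 + 2) / 3 = 4.67

4.67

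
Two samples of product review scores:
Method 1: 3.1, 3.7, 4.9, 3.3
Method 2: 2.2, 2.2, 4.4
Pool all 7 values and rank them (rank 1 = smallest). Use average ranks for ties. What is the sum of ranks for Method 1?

Sorted (ascending): 2.2, 2.2, 3.1, 3.3, 3.7, 4.4, 4.9
The 2 values of 2.2 occupy positions 1–2 → average rank (1+2)/2 = 1.5.
Method 1 values → pooled ranks: 3.1→3, 3.7→5, 4.9→7, 3.3→4
Rank sum = 3 + 5 + 7 + 4 = 19

19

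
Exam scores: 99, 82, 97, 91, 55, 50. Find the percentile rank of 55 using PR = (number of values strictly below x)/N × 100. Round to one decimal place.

16.7

N = 6.
Strictly below 55: 1. Equal to 55: 1.
PR = 1/6 × 100 = 16.7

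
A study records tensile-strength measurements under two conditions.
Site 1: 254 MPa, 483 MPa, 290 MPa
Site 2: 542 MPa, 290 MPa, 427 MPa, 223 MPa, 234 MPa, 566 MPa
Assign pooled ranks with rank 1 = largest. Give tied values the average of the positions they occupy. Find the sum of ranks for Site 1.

15.5

Sorted (descending): 566, 542, 483, 427, 290, 290, 254, 234, 223
The 2 values of 290 occupy positions 5–6 → average rank (5+6)/2 = 5.5.
Site 1 values → pooled ranks: 254→7, 483→3, 290→5.5
Rank sum = 7 + 3 + 5.5 = 15.5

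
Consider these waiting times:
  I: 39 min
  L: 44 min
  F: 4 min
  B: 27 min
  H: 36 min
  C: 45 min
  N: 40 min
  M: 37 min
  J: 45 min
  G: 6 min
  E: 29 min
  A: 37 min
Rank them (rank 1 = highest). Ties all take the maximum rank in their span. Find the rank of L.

Sorted (descending): 45, 45, 44, 40, 39, 37, 37, 36, 29, 27, 6, 4
The 2 values of 45 occupy positions 1–2 → each gets rank 2.
The 2 values of 37 occupy positions 6–7 → each gets rank 7.
L has value 44 min → rank 3.

3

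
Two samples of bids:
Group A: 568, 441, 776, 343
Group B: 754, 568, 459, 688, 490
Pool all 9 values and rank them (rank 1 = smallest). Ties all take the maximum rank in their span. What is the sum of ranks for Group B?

28

Sorted (ascending): 343, 441, 459, 490, 568, 568, 688, 754, 776
The 2 values of 568 occupy positions 5–6 → each gets rank 6.
Group B values → pooled ranks: 754→8, 568→6, 459→3, 688→7, 490→4
Rank sum = 8 + 6 + 3 + 7 + 4 = 28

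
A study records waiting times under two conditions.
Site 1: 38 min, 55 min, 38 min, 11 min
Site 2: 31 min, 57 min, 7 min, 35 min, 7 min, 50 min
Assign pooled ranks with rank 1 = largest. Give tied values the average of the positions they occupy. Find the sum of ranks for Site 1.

Sorted (descending): 57, 55, 50, 38, 38, 35, 31, 11, 7, 7
The 2 values of 38 occupy positions 4–5 → average rank (4+5)/2 = 4.5.
The 2 values of 7 occupy positions 9–10 → average rank (9+10)/2 = 9.5.
Site 1 values → pooled ranks: 38→4.5, 55→2, 38→4.5, 11→8
Rank sum = 4.5 + 2 + 4.5 + 8 = 19

19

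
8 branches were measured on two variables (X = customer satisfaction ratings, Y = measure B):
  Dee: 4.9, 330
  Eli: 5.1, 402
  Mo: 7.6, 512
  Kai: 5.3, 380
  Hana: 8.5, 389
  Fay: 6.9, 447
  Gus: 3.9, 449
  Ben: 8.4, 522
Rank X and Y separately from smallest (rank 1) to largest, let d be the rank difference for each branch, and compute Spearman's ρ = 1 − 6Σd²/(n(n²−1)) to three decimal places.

0.310

Ranks of variable 1: 2, 3, 6, 4, 8, 5, 1, 7
Ranks of variable 2: 1, 4, 7, 2, 3, 5, 6, 8
d = r₁ − r₂: 1, -1, -1, 2, 5, 0, -5, -1
d²: 1, 1, 1, 4, 25, 0, 25, 1; Σd² = 58
ρ = 1 − 6·58/(8·63) = 1 − 348/504 = 0.310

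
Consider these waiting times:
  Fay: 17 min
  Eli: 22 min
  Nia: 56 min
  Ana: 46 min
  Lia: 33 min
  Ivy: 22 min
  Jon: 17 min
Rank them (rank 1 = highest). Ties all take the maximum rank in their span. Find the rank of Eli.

Sorted (descending): 56, 46, 33, 22, 22, 17, 17
The 2 values of 22 occupy positions 4–5 → each gets rank 5.
The 2 values of 17 occupy positions 6–7 → each gets rank 7.
Eli has value 22 min → rank 5.

5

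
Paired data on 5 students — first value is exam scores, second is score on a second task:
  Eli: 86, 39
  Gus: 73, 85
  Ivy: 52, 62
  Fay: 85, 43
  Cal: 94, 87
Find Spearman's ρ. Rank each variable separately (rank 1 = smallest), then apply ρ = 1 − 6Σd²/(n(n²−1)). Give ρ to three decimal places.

0.100

Ranks of variable 1: 4, 2, 1, 3, 5
Ranks of variable 2: 1, 4, 3, 2, 5
d = r₁ − r₂: 3, -2, -2, 1, 0
d²: 9, 4, 4, 1, 0; Σd² = 18
ρ = 1 − 6·18/(5·24) = 1 − 108/120 = 0.100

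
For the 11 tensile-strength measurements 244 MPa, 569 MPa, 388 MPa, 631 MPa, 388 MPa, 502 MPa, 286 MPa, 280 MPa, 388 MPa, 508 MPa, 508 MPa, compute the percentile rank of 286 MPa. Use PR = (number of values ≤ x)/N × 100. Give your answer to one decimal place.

N = 11.
Strictly below 286: 2. Equal to 286: 1.
PR = 3/11 × 100 = 27.3

27.3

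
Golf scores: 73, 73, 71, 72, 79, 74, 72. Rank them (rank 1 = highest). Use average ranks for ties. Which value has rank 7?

Sorted (descending): 79, 74, 73, 73, 72, 72, 71
The 2 values of 73 occupy positions 3–4 → average rank (3+4)/2 = 3.5.
The 2 values of 72 occupy positions 5–6 → average rank (5+6)/2 = 5.5.
Rank 7 → value 71.

71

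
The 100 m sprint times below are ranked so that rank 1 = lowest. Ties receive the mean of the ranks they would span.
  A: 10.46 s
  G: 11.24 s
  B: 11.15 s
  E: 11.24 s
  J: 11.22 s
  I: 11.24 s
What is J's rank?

3

Sorted (ascending): 10.46, 11.15, 11.22, 11.24, 11.24, 11.24
The 3 values of 11.24 occupy positions 4–6 → average rank 5.
J has value 11.22 s → rank 3.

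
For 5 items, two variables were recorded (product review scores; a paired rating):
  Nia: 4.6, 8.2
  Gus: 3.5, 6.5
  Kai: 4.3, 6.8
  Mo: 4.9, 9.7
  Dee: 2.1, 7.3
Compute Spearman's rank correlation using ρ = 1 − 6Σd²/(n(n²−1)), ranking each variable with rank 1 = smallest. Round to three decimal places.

0.700

Ranks of variable 1: 4, 2, 3, 5, 1
Ranks of variable 2: 4, 1, 2, 5, 3
d = r₁ − r₂: 0, 1, 1, 0, -2
d²: 0, 1, 1, 0, 4; Σd² = 6
ρ = 1 − 6·6/(5·24) = 1 − 36/120 = 0.700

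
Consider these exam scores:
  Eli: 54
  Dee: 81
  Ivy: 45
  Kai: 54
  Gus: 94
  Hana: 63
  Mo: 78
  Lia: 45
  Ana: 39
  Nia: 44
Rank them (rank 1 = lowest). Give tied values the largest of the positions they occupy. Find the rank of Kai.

6

Sorted (ascending): 39, 44, 45, 45, 54, 54, 63, 78, 81, 94
The 2 values of 45 occupy positions 3–4 → each gets rank 4.
The 2 values of 54 occupy positions 5–6 → each gets rank 6.
Kai has value 54 → rank 6.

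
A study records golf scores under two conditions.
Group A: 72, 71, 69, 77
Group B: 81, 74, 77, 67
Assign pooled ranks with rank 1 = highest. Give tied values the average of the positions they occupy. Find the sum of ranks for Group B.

Sorted (descending): 81, 77, 77, 74, 72, 71, 69, 67
The 2 values of 77 occupy positions 2–3 → average rank (2+3)/2 = 2.5.
Group B values → pooled ranks: 81→1, 74→4, 77→2.5, 67→8
Rank sum = 1 + 4 + 2.5 + 8 = 15.5

15.5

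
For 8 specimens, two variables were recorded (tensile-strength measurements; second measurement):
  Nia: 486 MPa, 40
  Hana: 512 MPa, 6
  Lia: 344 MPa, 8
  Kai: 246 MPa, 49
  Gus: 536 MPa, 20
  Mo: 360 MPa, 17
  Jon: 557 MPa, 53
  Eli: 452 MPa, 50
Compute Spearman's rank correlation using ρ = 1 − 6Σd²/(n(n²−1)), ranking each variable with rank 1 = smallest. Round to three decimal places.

Ranks of variable 1: 5, 6, 2, 1, 7, 3, 8, 4
Ranks of variable 2: 5, 1, 2, 6, 4, 3, 8, 7
d = r₁ − r₂: 0, 5, 0, -5, 3, 0, 0, -3
d²: 0, 25, 0, 25, 9, 0, 0, 9; Σd² = 68
ρ = 1 − 6·68/(8·63) = 1 − 408/504 = 0.190

0.190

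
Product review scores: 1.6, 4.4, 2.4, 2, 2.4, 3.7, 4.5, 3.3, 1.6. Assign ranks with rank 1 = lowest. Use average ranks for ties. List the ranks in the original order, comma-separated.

Sorted (ascending): 1.6, 1.6, 2, 2.4, 2.4, 3.3, 3.7, 4.4, 4.5
The 2 values of 1.6 occupy positions 1–2 → average rank (1+2)/2 = 1.5.
The 2 values of 2.4 occupy positions 4–5 → average rank (4+5)/2 = 4.5.

1.5, 8, 4.5, 3, 4.5, 7, 9, 6, 1.5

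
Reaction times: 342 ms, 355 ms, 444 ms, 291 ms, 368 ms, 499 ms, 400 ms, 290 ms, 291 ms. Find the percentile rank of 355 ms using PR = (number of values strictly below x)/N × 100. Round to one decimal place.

44.4

N = 9.
Strictly below 355: 4. Equal to 355: 1.
PR = 4/9 × 100 = 44.4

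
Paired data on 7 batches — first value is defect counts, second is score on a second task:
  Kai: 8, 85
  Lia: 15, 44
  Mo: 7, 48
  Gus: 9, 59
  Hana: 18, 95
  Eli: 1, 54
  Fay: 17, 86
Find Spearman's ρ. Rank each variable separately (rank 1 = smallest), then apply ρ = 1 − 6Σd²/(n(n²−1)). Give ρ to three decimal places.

0.571

Ranks of variable 1: 3, 5, 2, 4, 7, 1, 6
Ranks of variable 2: 5, 1, 2, 4, 7, 3, 6
d = r₁ − r₂: -2, 4, 0, 0, 0, -2, 0
d²: 4, 16, 0, 0, 0, 4, 0; Σd² = 24
ρ = 1 − 6·24/(7·48) = 1 − 144/336 = 0.571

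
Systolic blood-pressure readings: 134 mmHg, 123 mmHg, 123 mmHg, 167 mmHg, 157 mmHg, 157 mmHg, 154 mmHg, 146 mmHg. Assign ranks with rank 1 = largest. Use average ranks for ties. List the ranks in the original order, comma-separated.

Sorted (descending): 167, 157, 157, 154, 146, 134, 123, 123
The 2 values of 157 occupy positions 2–3 → average rank (2+3)/2 = 2.5.
The 2 values of 123 occupy positions 7–8 → average rank (7+8)/2 = 7.5.

6, 7.5, 7.5, 1, 2.5, 2.5, 4, 5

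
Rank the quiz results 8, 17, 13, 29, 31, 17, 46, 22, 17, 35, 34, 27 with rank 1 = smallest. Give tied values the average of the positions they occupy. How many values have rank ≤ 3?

2

Sorted (ascending): 8, 13, 17, 17, 17, 22, 27, 29, 31, 34, 35, 46
The 3 values of 17 occupy positions 3–5 → average rank 4.
Ranks ≤ 3: {1, 2} → 2 values.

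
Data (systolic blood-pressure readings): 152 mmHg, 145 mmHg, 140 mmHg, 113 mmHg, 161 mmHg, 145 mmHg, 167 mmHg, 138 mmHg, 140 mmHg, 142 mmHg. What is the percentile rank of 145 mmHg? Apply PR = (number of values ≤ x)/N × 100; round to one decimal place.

70.0

N = 10.
Strictly below 145: 5. Equal to 145: 2.
PR = 7/10 × 100 = 70.0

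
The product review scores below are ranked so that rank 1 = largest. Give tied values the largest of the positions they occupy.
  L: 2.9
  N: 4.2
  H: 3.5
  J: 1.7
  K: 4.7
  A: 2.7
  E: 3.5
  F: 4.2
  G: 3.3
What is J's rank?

9

Sorted (descending): 4.7, 4.2, 4.2, 3.5, 3.5, 3.3, 2.9, 2.7, 1.7
The 2 values of 4.2 occupy positions 2–3 → each gets rank 3.
The 2 values of 3.5 occupy positions 4–5 → each gets rank 5.
J has value 1.7 → rank 9.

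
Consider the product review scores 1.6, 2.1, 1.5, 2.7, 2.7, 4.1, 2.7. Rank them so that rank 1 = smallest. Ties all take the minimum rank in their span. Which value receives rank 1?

1.5

Sorted (ascending): 1.5, 1.6, 2.1, 2.7, 2.7, 2.7, 4.1
The 3 values of 2.7 occupy positions 4–6 → each gets rank 4.
Rank 1 → value 1.5.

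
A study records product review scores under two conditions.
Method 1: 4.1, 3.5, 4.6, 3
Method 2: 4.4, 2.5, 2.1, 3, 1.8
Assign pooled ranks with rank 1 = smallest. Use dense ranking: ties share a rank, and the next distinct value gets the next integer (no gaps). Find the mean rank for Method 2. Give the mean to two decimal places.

3.40

Sorted (ascending): 1.8, 2.1, 2.5, 3, 3, 3.5, 4.1, 4.4, 4.6
The 2 values of 3 share dense rank 4.
Remaining distinct values take the next consecutive integers.
Method 2 values → pooled ranks: 4.4→7, 2.5→3, 2.1→2, 3→4, 1.8→1
Mean rank = (7 + 3 + 2 + 4 + 1) / 5 = 3.40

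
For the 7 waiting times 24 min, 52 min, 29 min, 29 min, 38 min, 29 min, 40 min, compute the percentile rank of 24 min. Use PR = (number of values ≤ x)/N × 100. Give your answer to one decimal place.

N = 7.
Strictly below 24: 0. Equal to 24: 1.
PR = 1/7 × 100 = 14.3

14.3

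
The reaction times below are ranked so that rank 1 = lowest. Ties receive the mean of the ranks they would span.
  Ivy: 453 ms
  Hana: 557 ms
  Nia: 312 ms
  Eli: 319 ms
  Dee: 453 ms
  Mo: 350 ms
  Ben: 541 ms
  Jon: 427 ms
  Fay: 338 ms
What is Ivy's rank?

Sorted (ascending): 312, 319, 338, 350, 427, 453, 453, 541, 557
The 2 values of 453 occupy positions 6–7 → average rank (6+7)/2 = 6.5.
Ivy has value 453 ms → rank 6.5.

6.5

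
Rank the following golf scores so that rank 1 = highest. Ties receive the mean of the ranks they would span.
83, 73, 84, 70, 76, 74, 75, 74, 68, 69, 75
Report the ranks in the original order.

Sorted (descending): 84, 83, 76, 75, 75, 74, 74, 73, 70, 69, 68
The 2 values of 75 occupy positions 4–5 → average rank (4+5)/2 = 4.5.
The 2 values of 74 occupy positions 6–7 → average rank (6+7)/2 = 6.5.

2, 8, 1, 9, 3, 6.5, 4.5, 6.5, 11, 10, 4.5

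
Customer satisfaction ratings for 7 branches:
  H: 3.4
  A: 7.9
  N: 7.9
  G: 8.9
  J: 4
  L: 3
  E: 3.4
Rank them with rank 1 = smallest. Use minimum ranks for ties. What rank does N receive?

Sorted (ascending): 3, 3.4, 3.4, 4, 7.9, 7.9, 8.9
The 2 values of 3.4 occupy positions 2–3 → each gets rank 2.
The 2 values of 7.9 occupy positions 5–6 → each gets rank 5.
N has value 7.9 → rank 5.

5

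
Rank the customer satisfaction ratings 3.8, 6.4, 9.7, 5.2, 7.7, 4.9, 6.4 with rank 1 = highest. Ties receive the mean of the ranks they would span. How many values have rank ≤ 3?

2

Sorted (descending): 9.7, 7.7, 6.4, 6.4, 5.2, 4.9, 3.8
The 2 values of 6.4 occupy positions 3–4 → average rank (3+4)/2 = 3.5.
Ranks ≤ 3: {1, 2} → 2 values.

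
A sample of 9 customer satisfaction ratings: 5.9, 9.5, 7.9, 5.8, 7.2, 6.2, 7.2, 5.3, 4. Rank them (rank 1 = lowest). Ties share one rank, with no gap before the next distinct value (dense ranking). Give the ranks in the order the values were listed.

4, 8, 7, 3, 6, 5, 6, 2, 1

Sorted (ascending): 4, 5.3, 5.8, 5.9, 6.2, 7.2, 7.2, 7.9, 9.5
The 2 values of 7.2 share dense rank 6.
Remaining distinct values take the next consecutive integers.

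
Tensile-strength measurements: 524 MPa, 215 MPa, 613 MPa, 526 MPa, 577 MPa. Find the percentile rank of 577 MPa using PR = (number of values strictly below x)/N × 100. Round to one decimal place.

N = 5.
Strictly below 577: 3. Equal to 577: 1.
PR = 3/5 × 100 = 60.0

60.0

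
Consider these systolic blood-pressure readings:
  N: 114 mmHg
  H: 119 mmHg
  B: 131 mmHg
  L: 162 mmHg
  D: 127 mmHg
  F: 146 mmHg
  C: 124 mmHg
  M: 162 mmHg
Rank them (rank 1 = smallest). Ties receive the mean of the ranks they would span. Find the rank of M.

7.5

Sorted (ascending): 114, 119, 124, 127, 131, 146, 162, 162
The 2 values of 162 occupy positions 7–8 → average rank (7+8)/2 = 7.5.
M has value 162 mmHg → rank 7.5.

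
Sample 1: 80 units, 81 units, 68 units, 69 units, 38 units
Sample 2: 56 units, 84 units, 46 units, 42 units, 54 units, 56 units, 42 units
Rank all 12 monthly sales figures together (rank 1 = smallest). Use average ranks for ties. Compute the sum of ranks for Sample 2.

39

Sorted (ascending): 38, 42, 42, 46, 54, 56, 56, 68, 69, 80, 81, 84
The 2 values of 42 occupy positions 2–3 → average rank (2+3)/2 = 2.5.
The 2 values of 56 occupy positions 6–7 → average rank (6+7)/2 = 6.5.
Sample 2 values → pooled ranks: 56→6.5, 84→12, 46→4, 42→2.5, 54→5, 56→6.5, 42→2.5
Rank sum = 6.5 + 12 + 4 + 2.5 + 5 + 6.5 + 2.5 = 39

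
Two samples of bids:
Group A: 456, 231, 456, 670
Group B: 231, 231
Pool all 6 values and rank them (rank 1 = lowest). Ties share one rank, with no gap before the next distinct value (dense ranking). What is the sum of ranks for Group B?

2

Sorted (ascending): 231, 231, 231, 456, 456, 670
The 3 values of 231 share dense rank 1.
The 2 values of 456 share dense rank 2.
Remaining distinct values take the next consecutive integers.
Group B values → pooled ranks: 231→1, 231→1
Rank sum = 1 + 1 = 2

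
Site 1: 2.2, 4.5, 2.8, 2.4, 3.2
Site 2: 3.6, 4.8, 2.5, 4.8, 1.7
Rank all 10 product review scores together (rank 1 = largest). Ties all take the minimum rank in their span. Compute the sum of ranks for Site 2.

23

Sorted (descending): 4.8, 4.8, 4.5, 3.6, 3.2, 2.8, 2.5, 2.4, 2.2, 1.7
The 2 values of 4.8 occupy positions 1–2 → each gets rank 1.
Site 2 values → pooled ranks: 3.6→4, 4.8→1, 2.5→7, 4.8→1, 1.7→10
Rank sum = 4 + 1 + 7 + 1 + 10 = 23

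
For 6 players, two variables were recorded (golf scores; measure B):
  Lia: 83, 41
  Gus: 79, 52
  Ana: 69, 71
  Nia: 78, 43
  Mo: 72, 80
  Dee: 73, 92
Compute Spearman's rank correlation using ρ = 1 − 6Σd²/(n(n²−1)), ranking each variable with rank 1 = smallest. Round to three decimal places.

Ranks of variable 1: 6, 5, 1, 4, 2, 3
Ranks of variable 2: 1, 3, 4, 2, 5, 6
d = r₁ − r₂: 5, 2, -3, 2, -3, -3
d²: 25, 4, 9, 4, 9, 9; Σd² = 60
ρ = 1 − 6·60/(6·35) = 1 − 360/210 = -0.714

-0.714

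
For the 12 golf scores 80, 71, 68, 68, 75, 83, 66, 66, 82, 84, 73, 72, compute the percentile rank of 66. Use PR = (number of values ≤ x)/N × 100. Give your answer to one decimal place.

16.7

N = 12.
Strictly below 66: 0. Equal to 66: 2.
PR = 2/12 × 100 = 16.7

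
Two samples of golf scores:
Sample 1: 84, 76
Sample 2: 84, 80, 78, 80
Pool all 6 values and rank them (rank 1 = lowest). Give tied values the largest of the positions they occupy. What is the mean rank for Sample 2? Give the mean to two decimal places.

Sorted (ascending): 76, 78, 80, 80, 84, 84
The 2 values of 80 occupy positions 3–4 → each gets rank 4.
The 2 values of 84 occupy positions 5–6 → each gets rank 6.
Sample 2 values → pooled ranks: 84→6, 80→4, 78→2, 80→4
Mean rank = (6 + 4 + 2 + 4) / 4 = 4.00

4.00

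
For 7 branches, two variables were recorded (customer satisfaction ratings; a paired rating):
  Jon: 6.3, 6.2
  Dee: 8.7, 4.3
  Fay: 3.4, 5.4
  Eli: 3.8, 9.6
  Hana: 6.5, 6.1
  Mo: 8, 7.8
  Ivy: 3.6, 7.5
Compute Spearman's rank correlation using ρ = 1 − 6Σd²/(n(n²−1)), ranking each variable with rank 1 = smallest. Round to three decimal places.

-0.179

Ranks of variable 1: 4, 7, 1, 3, 5, 6, 2
Ranks of variable 2: 4, 1, 2, 7, 3, 6, 5
d = r₁ − r₂: 0, 6, -1, -4, 2, 0, -3
d²: 0, 36, 1, 16, 4, 0, 9; Σd² = 66
ρ = 1 − 6·66/(7·48) = 1 − 396/336 = -0.179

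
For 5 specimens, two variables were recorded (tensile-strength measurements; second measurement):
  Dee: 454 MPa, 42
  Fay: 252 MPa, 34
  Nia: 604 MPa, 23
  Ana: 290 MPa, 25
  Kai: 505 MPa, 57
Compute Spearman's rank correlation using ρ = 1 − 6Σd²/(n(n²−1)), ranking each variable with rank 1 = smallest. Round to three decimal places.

-0.100

Ranks of variable 1: 3, 1, 5, 2, 4
Ranks of variable 2: 4, 3, 1, 2, 5
d = r₁ − r₂: -1, -2, 4, 0, -1
d²: 1, 4, 16, 0, 1; Σd² = 22
ρ = 1 − 6·22/(5·24) = 1 − 132/120 = -0.100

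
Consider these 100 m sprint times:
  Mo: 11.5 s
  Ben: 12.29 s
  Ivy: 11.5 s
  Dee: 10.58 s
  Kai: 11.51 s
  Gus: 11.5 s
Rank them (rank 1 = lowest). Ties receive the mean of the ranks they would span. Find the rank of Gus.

Sorted (ascending): 10.58, 11.5, 11.5, 11.5, 11.51, 12.29
The 3 values of 11.5 occupy positions 2–4 → average rank 3.
Gus has value 11.5 s → rank 3.

3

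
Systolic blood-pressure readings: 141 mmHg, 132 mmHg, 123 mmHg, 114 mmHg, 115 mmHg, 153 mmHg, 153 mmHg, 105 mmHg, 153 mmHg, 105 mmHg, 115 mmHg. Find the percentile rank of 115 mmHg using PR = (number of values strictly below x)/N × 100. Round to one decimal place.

N = 11.
Strictly below 115: 3. Equal to 115: 2.
PR = 3/11 × 100 = 27.3

27.3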